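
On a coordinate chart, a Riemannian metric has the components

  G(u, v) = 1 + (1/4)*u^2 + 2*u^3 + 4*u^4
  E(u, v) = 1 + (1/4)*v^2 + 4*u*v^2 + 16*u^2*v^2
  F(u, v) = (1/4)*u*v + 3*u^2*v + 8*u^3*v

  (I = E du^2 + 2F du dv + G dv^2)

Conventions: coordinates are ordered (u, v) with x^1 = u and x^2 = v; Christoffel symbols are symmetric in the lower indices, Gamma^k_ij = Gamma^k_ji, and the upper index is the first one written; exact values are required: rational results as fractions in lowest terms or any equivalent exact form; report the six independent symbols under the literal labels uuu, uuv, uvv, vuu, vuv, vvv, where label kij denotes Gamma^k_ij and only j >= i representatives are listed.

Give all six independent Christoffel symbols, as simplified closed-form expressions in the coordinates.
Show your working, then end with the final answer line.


E = 1 + (1/4)*v^2 + 4*u*v^2 + 16*u^2*v^2; F = (1/4)*u*v + 3*u^2*v + 8*u^3*v; G = 1 + (1/4)*u^2 + 2*u^3 + 4*u^4
Gamma^k_ij = (1/2) g^{kl} (d_i g_jl + d_j g_il - d_l g_ij), with g^inv = (1/(EG-F^2)) [[G, -F], [-F, E]]
first partials: E_u = 4*v^2 + 32*u*v^2, E_v = (1/2)*v + 8*u*v + 32*u^2*v, F_u = (1/4)*v + 6*u*v + 24*u^2*v, F_v = (1/4)*u + 3*u^2 + 8*u^3, G_u = (1/2)*u + 6*u^2 + 16*u^3, G_v = 0
D = EG - F^2 = 1 + (1/4)*v^2 + (1/4)*u^2 + 4*u*v^2 + 2*u^3 + 16*u^2*v^2 + 4*u^4
expanded: Gamma^u_uu = (G E_u - 2F F_u + F E_v)/(2D), Gamma^u_uv = (G E_v - F G_u)/(2D), Gamma^u_vv = (2G F_v - G G_u - F G_v)/(2D), Gamma^v_uu = (2E F_u - E E_v - F E_u)/(2D), Gamma^v_uv = (E G_u - F E_v)/(2D), Gamma^v_vv = (E G_v - 2F F_v + F G_u)/(2D); substitute and cancel common factors

Answer: Gamma_uuu = (64*u*v^2 + 8*v^2)/(16*u^4 + 8*u^3 + 64*u^2*v^2 + u^2 + 16*u*v^2 + v^2 + 4), Gamma_uuv = (64*u^2*v + 16*u*v + v)/(16*u^4 + 8*u^3 + 64*u^2*v^2 + u^2 + 16*u*v^2 + v^2 + 4), Gamma_uvv = 0, Gamma_vuu = (32*u^2*v + 8*u*v)/(16*u^4 + 8*u^3 + 64*u^2*v^2 + u^2 + 16*u*v^2 + v^2 + 4), Gamma_vuv = (32*u^3 + 12*u^2 + u)/(16*u^4 + 8*u^3 + 64*u^2*v^2 + u^2 + 16*u*v^2 + v^2 + 4), Gamma_vvv = 0


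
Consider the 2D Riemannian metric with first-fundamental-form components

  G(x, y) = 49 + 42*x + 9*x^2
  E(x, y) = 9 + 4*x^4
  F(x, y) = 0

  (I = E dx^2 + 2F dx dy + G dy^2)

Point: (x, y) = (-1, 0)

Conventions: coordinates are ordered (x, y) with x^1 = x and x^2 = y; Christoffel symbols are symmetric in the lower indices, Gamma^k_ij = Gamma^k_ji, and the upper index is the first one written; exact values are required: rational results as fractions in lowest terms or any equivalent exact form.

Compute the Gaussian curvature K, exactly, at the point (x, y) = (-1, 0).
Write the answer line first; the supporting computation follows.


Answer: K = -6/169

E = 13, F = 0, G = 16, EG - F^2 = 208 at the point
E_x = -16, E_y = 0, F_x = 0, F_y = 0, G_x = 24, G_y = 0
E_yy = 0, F_xy = 0, G_xx = 18
By Brioschi, K is (det M1 - det M2) divided by (EG - F^2) squared.
M1 = [[-E_yy/2 + F_xy - G_xx/2, E_x/2, F_x - E_y/2], [F_y - G_x/2, E, F], [G_y/2, F, G]] = [[-9, -8, 0], [-12, 13, 0], [0, 0, 16]]; det M1 = -3408
M2 = [[0, E_y/2, G_x/2], [E_y/2, E, F], [G_x/2, F, G]] = [[0, 0, 12], [0, 13, 0], [12, 0, 16]]; det M2 = -1872
det M1 - det M2 = -1536; K = -1536 / (208)^2 = -6/169


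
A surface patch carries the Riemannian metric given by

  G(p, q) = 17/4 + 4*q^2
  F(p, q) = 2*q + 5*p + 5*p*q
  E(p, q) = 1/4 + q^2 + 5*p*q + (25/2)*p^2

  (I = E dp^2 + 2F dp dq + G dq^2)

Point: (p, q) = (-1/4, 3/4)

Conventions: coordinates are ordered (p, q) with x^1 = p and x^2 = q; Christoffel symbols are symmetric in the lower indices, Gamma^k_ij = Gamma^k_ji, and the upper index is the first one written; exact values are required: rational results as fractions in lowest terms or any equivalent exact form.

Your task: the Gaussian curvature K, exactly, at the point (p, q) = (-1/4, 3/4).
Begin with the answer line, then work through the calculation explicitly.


Answer: K = 164992/942841

E = 21/32, F = -11/16, G = 13/2, EG - F^2 = 971/256 at the point
E_p = -5/2, E_q = 1/4, F_p = 35/4, F_q = 3/4, G_p = 0, G_q = 6
E_qq = 2, F_pq = 5, G_pp = 0
Compute both Brioschi determinants and normalise by (EG - F^2)^2.
M1 = [[-E_qq/2 + F_pq - G_pp/2, E_p/2, F_p - E_q/2], [F_q - G_p/2, E, F], [G_q/2, F, G]] = [[4, -5/4, 69/8], [3/4, 21/32, -11/16], [3, -11/16, 13/2]]; det M1 = 1237/512
M2 = [[0, E_q/2, G_p/2], [E_q/2, E, F], [G_p/2, F, G]] = [[0, 1/8, 0], [1/8, 21/32, -11/16], [0, -11/16, 13/2]]; det M2 = -13/128
det M1 - det M2 = 1289/512; K = 1289/512 / (971/256)^2 = 164992/942841


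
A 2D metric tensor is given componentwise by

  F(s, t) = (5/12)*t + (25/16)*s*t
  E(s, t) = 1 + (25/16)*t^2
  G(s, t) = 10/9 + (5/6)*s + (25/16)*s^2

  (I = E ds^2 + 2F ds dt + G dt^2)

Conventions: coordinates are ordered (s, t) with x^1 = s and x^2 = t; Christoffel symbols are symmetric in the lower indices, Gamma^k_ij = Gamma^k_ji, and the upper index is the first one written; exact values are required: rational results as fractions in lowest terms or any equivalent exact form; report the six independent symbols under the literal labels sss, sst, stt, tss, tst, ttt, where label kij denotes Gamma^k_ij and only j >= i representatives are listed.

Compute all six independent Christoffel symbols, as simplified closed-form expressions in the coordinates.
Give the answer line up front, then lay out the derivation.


Answer: Gamma_sss = 0, Gamma_sst = 45*t/(45*s^2 + 24*s + 45*t^2 + 32), Gamma_stt = 0, Gamma_tss = 0, Gamma_tst = (45*s + 12)/(45*s^2 + 24*s + 45*t^2 + 32), Gamma_ttt = 0

E = 1 + (25/16)*t^2; F = (5/12)*t + (25/16)*s*t; G = 10/9 + (5/6)*s + (25/16)*s^2
Gamma^k_ij = (1/2) g^{kl} (d_i g_jl + d_j g_il - d_l g_ij), with g^inv = (1/(EG-F^2)) [[G, -F], [-F, E]]
first partials: E_s = 0, E_t = (25/8)*t, F_s = (25/16)*t, F_t = 5/12 + (25/16)*s, G_s = 5/6 + (25/8)*s, G_t = 0
D = EG - F^2 = 10/9 + (5/6)*s + (25/16)*t^2 + (25/16)*s^2
expanded: Gamma^s_ss = (G E_s - 2F F_s + F E_t)/(2D), Gamma^s_st = (G E_t - F G_s)/(2D), Gamma^s_tt = (2G F_t - G G_s - F G_t)/(2D), Gamma^t_ss = (2E F_s - E E_t - F E_s)/(2D), Gamma^t_st = (E G_s - F E_t)/(2D), Gamma^t_tt = (E G_t - 2F F_t + F G_s)/(2D); substitute and cancel common factors


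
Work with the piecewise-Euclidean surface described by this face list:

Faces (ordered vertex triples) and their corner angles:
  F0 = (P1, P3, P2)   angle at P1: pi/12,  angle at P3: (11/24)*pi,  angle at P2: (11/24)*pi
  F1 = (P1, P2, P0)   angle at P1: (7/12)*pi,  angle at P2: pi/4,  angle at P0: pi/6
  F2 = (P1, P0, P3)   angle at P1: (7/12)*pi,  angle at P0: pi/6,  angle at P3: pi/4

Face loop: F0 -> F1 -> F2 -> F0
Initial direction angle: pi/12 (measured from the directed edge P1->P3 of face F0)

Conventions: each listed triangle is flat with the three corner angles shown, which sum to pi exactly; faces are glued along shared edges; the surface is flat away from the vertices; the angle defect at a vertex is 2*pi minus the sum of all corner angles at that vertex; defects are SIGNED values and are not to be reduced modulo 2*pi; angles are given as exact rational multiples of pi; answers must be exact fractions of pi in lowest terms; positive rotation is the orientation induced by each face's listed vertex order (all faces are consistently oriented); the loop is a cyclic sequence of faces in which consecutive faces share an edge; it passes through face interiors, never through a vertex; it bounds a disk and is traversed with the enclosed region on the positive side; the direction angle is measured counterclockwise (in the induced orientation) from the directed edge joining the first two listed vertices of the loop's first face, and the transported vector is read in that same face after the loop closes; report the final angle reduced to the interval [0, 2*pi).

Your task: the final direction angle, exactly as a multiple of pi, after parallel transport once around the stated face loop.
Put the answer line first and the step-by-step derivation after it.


Answer: final direction angle = (5/6)*pi

enclosed vertex P1: corner angles sum to (5/4)*pi, defect = 2*pi - (5/4)*pi = (3/4)*pi
the rotation equals the total enclosed defect, so the final angle is initial + defects (mod 2*pi)
final angle = pi/12 + (3/4)*pi = (5/6)*pi (mod 2*pi)


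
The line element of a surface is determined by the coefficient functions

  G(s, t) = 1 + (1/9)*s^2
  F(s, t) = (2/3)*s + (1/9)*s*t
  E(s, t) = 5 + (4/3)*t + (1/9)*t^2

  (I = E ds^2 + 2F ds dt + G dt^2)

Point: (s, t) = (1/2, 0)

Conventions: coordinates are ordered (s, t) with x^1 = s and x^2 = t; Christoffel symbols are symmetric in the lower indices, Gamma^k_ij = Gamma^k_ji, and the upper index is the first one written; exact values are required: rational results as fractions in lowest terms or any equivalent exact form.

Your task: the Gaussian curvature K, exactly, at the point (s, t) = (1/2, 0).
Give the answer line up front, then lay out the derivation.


Answer: K = -144/32761

E = 5, F = 1/3, G = 37/36, EG - F^2 = 181/36 at the point
E_s = 0, E_t = 4/3, F_s = 2/3, F_t = 1/18, G_s = 1/9, G_t = 0
E_tt = 2/9, F_st = 1/9, G_ss = 2/9
Brioschi: K = (det M1 - det M2) / (EG - F^2)^2 with the standard first/second-derivative matrices M1, M2.
M1 = [[-E_tt/2 + F_st - G_ss/2, E_s/2, F_s - E_t/2], [F_t - G_s/2, E, F], [G_t/2, F, G]] = [[-1/9, 0, 0], [0, 5, 1/3], [0, 1/3, 37/36]]; det M1 = -181/324
M2 = [[0, E_t/2, G_s/2], [E_t/2, E, F], [G_s/2, F, G]] = [[0, 2/3, 1/18], [2/3, 5, 1/3], [1/18, 1/3, 37/36]]; det M2 = -145/324
det M1 - det M2 = -1/9; K = -1/9 / (181/36)^2 = -144/32761


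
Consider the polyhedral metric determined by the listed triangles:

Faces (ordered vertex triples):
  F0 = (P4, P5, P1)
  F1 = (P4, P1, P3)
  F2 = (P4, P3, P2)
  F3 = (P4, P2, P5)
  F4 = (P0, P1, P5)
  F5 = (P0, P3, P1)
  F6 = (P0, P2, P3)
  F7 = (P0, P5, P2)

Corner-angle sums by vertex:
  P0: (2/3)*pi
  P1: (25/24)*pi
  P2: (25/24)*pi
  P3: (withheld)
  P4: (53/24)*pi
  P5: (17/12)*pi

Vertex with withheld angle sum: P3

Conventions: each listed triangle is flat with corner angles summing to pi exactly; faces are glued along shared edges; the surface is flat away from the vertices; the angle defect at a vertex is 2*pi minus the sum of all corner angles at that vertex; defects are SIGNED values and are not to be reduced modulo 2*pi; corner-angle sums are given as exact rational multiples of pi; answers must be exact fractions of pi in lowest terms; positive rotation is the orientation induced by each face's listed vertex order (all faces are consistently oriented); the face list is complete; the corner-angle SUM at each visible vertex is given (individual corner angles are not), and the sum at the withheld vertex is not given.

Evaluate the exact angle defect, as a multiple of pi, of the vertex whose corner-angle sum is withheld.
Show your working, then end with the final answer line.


V = 6, E = 12, F = 8; chi = V - E + F = 2
Gauss-Bonnet: total defect = 2*pi*chi = 4*pi; visible defects sum to (29/8)*pi

Answer: defect(P3) = (3/8)*pi


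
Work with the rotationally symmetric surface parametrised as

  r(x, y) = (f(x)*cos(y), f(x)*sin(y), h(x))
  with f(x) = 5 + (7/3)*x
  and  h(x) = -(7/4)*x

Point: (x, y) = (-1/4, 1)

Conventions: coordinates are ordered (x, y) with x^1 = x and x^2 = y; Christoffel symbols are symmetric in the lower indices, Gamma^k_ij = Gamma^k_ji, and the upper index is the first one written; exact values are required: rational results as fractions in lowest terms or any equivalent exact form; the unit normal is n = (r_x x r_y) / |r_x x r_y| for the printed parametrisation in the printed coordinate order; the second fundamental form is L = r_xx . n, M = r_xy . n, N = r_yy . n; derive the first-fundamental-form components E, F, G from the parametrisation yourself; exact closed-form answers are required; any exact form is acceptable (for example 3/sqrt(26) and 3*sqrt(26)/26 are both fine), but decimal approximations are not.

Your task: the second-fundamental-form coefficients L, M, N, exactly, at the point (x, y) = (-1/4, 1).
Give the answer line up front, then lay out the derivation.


Answer: L = 0, M = 0, N = -53/20

f = 53/12, f' = 7/3, f'' = 0, h' = -7/4, h'' = 0
E = 1225/144, F = 0, G = 2809/144; answer radicand W^2 = 1225/144
unnormalised second-form numerators: l = 0, m = 0, n = -371/48; L = l/sqrt(1225/144), and similarly M = m/sqrt(W^2), N = n/sqrt(W^2)


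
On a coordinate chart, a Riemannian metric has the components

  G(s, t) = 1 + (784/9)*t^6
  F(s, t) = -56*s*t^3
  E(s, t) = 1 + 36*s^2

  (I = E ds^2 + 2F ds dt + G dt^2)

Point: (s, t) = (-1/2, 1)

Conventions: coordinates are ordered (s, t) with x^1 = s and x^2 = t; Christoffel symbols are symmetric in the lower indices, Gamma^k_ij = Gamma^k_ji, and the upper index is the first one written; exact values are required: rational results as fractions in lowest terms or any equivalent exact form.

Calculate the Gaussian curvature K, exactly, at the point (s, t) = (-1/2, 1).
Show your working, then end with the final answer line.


E = 10, F = 28, G = 793/9, EG - F^2 = 874/9 at the point
E_s = -36, E_t = 0, F_s = -56, F_t = 84, G_s = 0, G_t = 1568/3
E_tt = 0, F_st = -168, G_ss = 0
Apply the Brioschi formula K = (det M1 - det M2)/(EG - F^2)^2 over the derivative matrices of E, F, G.
M1 = [[-E_tt/2 + F_st - G_ss/2, E_s/2, F_s - E_t/2], [F_t - G_s/2, E, F], [G_t/2, F, G]] = [[-168, -18, -56], [84, 10, 28], [784/3, 28, 793/9]]; det M1 = -168
M2 = [[0, E_t/2, G_s/2], [E_t/2, E, F], [G_s/2, F, G]] = [[0, 0, 0], [0, 10, 28], [0, 28, 793/9]]; det M2 = 0
det M1 - det M2 = -168; K = -168 / (874/9)^2 = -3402/190969

Answer: K = -3402/190969


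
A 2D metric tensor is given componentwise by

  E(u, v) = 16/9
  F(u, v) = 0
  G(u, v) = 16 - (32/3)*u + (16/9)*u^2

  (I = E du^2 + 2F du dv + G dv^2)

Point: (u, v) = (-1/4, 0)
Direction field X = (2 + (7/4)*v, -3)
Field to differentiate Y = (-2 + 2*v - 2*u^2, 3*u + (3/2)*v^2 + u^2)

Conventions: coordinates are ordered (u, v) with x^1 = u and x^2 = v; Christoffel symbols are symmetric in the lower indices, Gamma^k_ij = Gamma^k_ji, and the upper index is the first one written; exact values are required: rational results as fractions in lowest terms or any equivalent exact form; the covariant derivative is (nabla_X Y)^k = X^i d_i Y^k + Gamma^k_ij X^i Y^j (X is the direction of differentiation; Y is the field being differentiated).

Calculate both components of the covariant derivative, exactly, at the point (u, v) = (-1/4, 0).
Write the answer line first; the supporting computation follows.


Answer: (nabla_X Y)^u = 173/64, (nabla_X Y)^v = 45/13

E = 16/9, F = 0, G = 169/9 at the point
E_u = 0, E_v = 0, F_u = 0, F_v = 0, G_u = -104/9, G_v = 0
EG - F^2 = 2704/81;  g^inv = (81/2704) * [[169/9, 0], [0, 16/9]]
first-kind symbols [ij,l] = (1/2)(d_i g_jl + d_j g_il - d_l g_ij): [uu,u] = E_u/2 = 0, [uu,v] = F_u - E_v/2 = 0, [uv,u] = E_v/2 = 0, [uv,v] = G_u/2 = -52/9, [vv,u] = F_v - G_u/2 = 52/9, [vv,v] = G_v/2 = 0
Gamma^u_ij = (G*[ij,u] - F*[ij,v])/(EG - F^2), Gamma^v_ij = (E*[ij,v] - F*[ij,u])/(EG - F^2)
Gamma_uuu = 0, Gamma_uuv = 0, Gamma_uvv = 13/4, Gamma_vuu = 0, Gamma_vuv = -4/13, Gamma_vvv = 0
X = (2, -3), Y = (-17/8, -11/16) at the point


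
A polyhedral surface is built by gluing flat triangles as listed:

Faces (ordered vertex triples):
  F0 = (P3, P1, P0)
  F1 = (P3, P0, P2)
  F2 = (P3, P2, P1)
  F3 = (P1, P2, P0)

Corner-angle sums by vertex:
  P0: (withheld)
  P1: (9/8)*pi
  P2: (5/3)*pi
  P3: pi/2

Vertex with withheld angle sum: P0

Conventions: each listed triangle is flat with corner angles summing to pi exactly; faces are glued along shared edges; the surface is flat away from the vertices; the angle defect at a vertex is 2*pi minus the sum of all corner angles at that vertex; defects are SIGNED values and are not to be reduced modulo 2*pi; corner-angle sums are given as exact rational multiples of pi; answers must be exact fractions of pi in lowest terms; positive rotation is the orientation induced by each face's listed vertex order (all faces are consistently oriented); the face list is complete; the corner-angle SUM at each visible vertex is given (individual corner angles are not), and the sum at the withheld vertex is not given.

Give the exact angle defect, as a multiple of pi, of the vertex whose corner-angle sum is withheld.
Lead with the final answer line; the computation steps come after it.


Answer: defect(P0) = (31/24)*pi

V = 4, E = 6, F = 4; chi = V - E + F = 2
Gauss-Bonnet: total defect = 2*pi*chi = 4*pi; visible defects sum to (65/24)*pi


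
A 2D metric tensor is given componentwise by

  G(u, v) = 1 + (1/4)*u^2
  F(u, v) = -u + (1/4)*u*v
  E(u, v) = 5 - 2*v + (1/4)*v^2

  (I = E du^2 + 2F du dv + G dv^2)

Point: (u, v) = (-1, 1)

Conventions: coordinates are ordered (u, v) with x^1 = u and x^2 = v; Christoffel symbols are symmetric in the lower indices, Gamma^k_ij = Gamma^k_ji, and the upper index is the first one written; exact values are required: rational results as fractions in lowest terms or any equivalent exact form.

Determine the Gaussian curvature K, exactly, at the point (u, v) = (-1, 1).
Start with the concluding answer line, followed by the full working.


Answer: K = -1/49

E = 13/4, F = 3/4, G = 5/4, EG - F^2 = 7/2 at the point
E_u = 0, E_v = -3/2, F_u = -3/4, F_v = -1/4, G_u = -1/2, G_v = 0
E_vv = 1/2, F_uv = 1/4, G_uu = 1/2
Apply the Brioschi formula K = (det M1 - det M2)/(EG - F^2)^2 over the derivative matrices of E, F, G.
M1 = [[-E_vv/2 + F_uv - G_uu/2, E_u/2, F_u - E_v/2], [F_v - G_u/2, E, F], [G_v/2, F, G]] = [[-1/4, 0, 0], [0, 13/4, 3/4], [0, 3/4, 5/4]]; det M1 = -7/8
M2 = [[0, E_v/2, G_u/2], [E_v/2, E, F], [G_u/2, F, G]] = [[0, -3/4, -1/4], [-3/4, 13/4, 3/4], [-1/4, 3/4, 5/4]]; det M2 = -5/8
det M1 - det M2 = -1/4; K = -1/4 / (7/2)^2 = -1/49


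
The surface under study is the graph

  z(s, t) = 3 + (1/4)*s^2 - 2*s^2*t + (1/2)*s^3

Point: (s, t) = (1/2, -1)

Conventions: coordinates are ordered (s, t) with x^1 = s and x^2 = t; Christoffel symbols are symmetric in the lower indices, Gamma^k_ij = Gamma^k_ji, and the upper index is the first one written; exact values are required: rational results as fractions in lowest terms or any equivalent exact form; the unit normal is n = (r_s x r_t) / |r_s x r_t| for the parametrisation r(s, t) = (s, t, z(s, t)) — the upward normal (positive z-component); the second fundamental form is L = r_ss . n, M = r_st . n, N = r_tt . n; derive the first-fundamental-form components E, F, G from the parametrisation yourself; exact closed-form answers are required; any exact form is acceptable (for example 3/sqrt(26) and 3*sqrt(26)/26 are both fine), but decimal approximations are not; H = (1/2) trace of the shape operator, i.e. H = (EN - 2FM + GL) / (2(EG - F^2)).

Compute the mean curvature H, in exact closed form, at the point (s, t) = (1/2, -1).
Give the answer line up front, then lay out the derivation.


Answer: H = 576*sqrt(521)/271441

z_s = 21/8, z_t = -1/2, z_ss = 6, z_st = -2, z_tt = 0
E = 505/64, F = -21/16, G = 5/4; answer radicand W^2 = 521/64
unnormalised second-form numerators: l = 6, m = -2, n = 0; L = l/sqrt(521/64), and similarly M = m/sqrt(W^2), N = n/sqrt(W^2)
H = (E*n - 2*F*m + G*l) / (2*(EG - F^2)*sqrt(W^2)); E*n - 2*F*m + G*l = 9/4, EG - F^2 = 521/64, so H = (72/521)/sqrt(521/64)


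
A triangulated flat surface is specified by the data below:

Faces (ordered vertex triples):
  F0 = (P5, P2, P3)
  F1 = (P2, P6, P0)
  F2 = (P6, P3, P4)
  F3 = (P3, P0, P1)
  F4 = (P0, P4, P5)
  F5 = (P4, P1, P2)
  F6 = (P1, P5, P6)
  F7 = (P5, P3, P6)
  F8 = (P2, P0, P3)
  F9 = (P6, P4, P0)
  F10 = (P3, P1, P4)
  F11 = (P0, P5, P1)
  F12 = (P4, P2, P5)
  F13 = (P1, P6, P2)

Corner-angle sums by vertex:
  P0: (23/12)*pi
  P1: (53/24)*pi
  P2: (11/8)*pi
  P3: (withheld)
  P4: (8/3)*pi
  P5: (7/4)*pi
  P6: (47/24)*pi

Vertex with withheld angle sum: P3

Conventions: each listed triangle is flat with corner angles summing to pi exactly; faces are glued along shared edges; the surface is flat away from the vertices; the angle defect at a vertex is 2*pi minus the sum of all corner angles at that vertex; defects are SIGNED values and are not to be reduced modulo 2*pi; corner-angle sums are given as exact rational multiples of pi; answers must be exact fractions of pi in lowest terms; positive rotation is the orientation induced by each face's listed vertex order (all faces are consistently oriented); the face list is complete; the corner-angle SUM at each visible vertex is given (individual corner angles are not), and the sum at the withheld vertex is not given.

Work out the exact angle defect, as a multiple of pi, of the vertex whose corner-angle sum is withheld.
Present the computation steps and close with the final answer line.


V = 7, E = 21, F = 14; chi = V - E + F = 0
Gauss-Bonnet: total defect = 2*pi*chi = 0; visible defects sum to pi/8

Answer: defect(P3) = -pi/8


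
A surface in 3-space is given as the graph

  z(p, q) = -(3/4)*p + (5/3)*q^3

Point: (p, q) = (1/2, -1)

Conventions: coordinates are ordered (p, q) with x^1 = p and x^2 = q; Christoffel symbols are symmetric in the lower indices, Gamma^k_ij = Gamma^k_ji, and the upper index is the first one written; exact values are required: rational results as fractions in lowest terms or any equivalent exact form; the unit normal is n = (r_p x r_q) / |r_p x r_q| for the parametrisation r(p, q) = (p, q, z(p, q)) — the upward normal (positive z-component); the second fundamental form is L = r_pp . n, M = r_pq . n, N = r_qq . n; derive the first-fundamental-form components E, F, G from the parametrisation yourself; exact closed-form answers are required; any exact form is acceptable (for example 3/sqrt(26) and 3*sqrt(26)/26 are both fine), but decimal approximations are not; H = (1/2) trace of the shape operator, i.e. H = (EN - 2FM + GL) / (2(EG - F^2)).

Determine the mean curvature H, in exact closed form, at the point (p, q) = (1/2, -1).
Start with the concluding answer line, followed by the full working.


Answer: H = -4*sqrt(17)/289

z_p = -3/4, z_q = 5, z_pp = 0, z_pq = 0, z_qq = -10
E = 25/16, F = -15/4, G = 26; answer radicand W^2 = 425/16
unnormalised second-form numerators: l = 0, m = 0, n = -10; L = l/sqrt(425/16), and similarly M = m/sqrt(W^2), N = n/sqrt(W^2)
H = (E*n - 2*F*m + G*l) / (2*(EG - F^2)*sqrt(W^2)); E*n - 2*F*m + G*l = -125/8, EG - F^2 = 425/16, so H = (-5/17)/sqrt(425/16)


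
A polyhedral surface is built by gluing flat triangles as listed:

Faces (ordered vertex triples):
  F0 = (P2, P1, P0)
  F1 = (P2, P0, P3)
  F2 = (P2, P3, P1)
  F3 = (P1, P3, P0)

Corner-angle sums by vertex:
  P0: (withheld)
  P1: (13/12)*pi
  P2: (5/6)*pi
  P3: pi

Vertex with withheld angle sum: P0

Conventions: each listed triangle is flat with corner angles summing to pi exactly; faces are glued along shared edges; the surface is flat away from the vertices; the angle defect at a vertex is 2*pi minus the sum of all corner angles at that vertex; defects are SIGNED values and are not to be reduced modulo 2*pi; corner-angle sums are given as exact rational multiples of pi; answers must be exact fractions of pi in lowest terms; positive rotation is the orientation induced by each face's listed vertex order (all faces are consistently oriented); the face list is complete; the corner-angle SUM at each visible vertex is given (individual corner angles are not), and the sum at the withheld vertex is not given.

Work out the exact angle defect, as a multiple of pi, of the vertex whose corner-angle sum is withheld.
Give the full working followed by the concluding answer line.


V = 4, E = 6, F = 4; chi = V - E + F = 2
Gauss-Bonnet: total defect = 2*pi*chi = 4*pi; visible defects sum to (37/12)*pi

Answer: defect(P0) = (11/12)*pi


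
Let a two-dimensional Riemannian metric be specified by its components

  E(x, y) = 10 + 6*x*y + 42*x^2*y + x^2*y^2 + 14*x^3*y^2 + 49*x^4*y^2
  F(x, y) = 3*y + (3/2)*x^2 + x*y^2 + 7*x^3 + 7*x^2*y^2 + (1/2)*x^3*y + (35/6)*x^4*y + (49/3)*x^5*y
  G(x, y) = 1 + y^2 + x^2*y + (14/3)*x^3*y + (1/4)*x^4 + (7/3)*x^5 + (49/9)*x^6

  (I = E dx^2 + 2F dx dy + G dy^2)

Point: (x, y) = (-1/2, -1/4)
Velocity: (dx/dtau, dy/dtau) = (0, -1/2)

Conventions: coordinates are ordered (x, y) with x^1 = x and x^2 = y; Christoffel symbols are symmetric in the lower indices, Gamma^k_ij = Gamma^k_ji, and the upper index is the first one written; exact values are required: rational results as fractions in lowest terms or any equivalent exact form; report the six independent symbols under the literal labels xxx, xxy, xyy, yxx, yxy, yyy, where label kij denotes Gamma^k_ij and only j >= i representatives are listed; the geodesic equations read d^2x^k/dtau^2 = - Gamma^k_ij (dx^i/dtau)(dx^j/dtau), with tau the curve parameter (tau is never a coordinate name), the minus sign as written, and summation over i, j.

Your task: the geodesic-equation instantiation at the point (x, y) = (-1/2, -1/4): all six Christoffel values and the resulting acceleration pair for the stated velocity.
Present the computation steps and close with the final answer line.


E = 2105/256, F = -215/192, G = 169/144 at the point
E_x = 129/16, E_y = 215/32, F_x = 175/64, F_y = 13/6, G_x = -25/24, G_y = -5/6
EG - F^2 = 19345/2304;  g^inv = (2304/19345) * [[169/144, 215/192], [215/192, 2105/256]]
first-kind symbols [ij,l] = (1/2)(d_i g_jl + d_j g_il - d_l g_ij): [xx,x] = E_x/2 = 129/32, [xx,y] = F_x - E_y/2 = -5/8, [xy,x] = E_y/2 = 215/64, [xy,y] = G_x/2 = -25/48, [yy,x] = F_y - G_x/2 = 43/16, [yy,y] = G_y/2 = -5/12
Gamma^x_ij = (G*[ij,x] - F*[ij,y])/(EG - F^2), Gamma^y_ij = (E*[ij,y] - F*[ij,x])/(EG - F^2)
Gamma_xxx = 9288/19345, Gamma_xxy = 1548/3869, Gamma_xyy = 6192/19345, Gamma_yxx = -288/3869, Gamma_yxy = -240/3869, Gamma_yyy = -192/3869
d^2x/dtau^2 = -(Gamma_xxx*(0)^2 + 2*Gamma_xxy*(0)*(-1/2) + Gamma_xyy*(-1/2)^2) = -1548/19345
d^2y/dtau^2 = -(Gamma_yxx*(0)^2 + 2*Gamma_yxy*(0)*(-1/2) + Gamma_yyy*(-1/2)^2) = 48/3869

Answer: Gamma_xxx = 9288/19345, Gamma_xxy = 1548/3869, Gamma_xyy = 6192/19345, Gamma_yxx = -288/3869, Gamma_yxy = -240/3869, Gamma_yyy = -192/3869; accelerations (d^2x/dtau^2, d^2y/dtau^2) = (-1548/19345, 48/3869)


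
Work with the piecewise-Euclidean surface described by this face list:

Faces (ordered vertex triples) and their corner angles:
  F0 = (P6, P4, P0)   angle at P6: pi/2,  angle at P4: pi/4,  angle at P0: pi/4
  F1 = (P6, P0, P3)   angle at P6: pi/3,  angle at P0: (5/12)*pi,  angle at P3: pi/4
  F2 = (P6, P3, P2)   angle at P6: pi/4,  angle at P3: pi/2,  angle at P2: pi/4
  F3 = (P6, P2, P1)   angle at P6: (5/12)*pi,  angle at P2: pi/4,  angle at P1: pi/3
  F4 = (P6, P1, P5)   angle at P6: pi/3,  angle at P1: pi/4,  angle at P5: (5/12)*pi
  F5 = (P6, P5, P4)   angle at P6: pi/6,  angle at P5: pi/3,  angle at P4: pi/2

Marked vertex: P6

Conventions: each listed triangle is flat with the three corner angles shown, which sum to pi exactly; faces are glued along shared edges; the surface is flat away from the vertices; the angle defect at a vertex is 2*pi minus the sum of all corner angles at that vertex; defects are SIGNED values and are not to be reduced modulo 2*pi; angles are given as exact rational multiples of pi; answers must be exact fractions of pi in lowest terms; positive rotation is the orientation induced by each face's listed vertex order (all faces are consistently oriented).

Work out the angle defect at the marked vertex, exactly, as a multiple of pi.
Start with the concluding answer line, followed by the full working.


Answer: defect(P6) = 0

Sum of corner angles at P6: 2*pi
defect = 2*pi - 2*pi


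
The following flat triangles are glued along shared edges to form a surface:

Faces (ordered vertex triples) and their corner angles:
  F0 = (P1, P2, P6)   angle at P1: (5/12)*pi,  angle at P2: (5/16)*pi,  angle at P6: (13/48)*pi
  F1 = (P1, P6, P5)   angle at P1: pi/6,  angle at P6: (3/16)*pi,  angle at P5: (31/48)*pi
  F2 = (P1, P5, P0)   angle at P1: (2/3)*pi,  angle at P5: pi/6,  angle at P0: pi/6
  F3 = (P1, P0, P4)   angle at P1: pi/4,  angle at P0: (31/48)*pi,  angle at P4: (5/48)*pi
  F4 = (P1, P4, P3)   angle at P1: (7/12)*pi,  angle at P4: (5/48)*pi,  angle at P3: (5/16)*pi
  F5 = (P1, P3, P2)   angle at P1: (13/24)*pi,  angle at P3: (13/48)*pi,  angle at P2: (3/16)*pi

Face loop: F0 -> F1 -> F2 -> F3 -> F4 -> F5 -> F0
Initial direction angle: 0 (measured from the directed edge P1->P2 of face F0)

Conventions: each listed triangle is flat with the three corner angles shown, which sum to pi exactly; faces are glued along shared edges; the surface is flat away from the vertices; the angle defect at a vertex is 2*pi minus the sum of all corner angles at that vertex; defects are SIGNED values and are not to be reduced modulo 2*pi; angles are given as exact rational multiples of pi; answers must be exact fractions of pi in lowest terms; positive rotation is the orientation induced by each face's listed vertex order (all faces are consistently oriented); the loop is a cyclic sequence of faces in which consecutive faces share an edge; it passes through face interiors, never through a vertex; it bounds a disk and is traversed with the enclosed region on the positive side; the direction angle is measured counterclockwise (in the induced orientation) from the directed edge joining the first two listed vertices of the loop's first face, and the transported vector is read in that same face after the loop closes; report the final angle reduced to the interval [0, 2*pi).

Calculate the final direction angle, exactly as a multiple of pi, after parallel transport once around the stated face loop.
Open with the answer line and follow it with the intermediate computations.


Answer: final direction angle = (11/8)*pi

enclosed vertex P1: corner angles sum to (21/8)*pi, defect = 2*pi - (21/8)*pi = (-5/8)*pi
by Gauss-Bonnet the loop rotates the vector by the enclosed defect sum (positive orientation, mod 2*pi)
final angle = 0 - (5/8)*pi = (11/8)*pi (mod 2*pi)


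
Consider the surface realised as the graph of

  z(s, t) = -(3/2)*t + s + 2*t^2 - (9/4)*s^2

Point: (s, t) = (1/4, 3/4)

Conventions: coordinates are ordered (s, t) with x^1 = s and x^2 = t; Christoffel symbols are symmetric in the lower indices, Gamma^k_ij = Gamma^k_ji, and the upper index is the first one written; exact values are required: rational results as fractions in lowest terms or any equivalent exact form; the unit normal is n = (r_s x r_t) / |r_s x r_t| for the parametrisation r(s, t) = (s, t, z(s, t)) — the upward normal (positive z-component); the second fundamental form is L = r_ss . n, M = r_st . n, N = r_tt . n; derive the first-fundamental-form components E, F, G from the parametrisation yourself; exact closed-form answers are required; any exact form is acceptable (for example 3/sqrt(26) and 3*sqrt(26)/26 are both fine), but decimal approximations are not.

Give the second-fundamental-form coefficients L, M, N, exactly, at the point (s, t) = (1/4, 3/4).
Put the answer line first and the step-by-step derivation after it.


Answer: L = -36*sqrt(209)/209, M = 0, N = 32*sqrt(209)/209

z_s = -1/8, z_t = 3/2, z_ss = -9/2, z_st = 0, z_tt = 4
E = 65/64, F = -3/16, G = 13/4; answer radicand W^2 = 209/64
unnormalised second-form numerators: l = -9/2, m = 0, n = 4; L = l/sqrt(209/64), and similarly M = m/sqrt(W^2), N = n/sqrt(W^2)


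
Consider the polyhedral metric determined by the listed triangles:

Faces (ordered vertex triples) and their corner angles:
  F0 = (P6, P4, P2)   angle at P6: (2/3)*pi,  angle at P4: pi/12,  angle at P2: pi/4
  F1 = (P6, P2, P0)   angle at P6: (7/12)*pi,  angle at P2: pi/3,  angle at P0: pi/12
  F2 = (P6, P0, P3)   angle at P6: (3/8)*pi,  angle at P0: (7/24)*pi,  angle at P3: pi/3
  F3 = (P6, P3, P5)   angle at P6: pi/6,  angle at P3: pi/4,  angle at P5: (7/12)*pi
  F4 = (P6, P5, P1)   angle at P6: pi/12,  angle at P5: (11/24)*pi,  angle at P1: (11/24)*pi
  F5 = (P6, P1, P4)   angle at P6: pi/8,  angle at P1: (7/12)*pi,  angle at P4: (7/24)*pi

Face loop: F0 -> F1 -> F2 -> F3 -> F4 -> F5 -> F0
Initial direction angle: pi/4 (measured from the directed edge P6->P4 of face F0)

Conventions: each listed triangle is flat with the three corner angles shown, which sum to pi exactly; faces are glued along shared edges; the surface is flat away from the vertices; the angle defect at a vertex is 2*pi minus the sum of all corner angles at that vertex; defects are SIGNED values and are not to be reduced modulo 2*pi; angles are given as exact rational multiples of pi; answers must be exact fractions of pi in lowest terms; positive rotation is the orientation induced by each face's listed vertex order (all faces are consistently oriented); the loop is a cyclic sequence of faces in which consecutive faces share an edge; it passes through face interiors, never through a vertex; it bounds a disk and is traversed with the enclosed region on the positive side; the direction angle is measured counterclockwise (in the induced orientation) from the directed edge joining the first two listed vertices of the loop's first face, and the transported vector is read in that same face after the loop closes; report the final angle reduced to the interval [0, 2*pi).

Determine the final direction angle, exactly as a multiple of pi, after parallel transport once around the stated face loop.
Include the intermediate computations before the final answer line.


enclosed vertex P6: corner angles sum to 2*pi, defect = 2*pi - 2*pi = 0
the final direction is the initial angle plus the enclosed defects, taken mod 2*pi in the induced orientation
final angle = pi/4 + 0 = pi/4 (mod 2*pi)

Answer: final direction angle = pi/4


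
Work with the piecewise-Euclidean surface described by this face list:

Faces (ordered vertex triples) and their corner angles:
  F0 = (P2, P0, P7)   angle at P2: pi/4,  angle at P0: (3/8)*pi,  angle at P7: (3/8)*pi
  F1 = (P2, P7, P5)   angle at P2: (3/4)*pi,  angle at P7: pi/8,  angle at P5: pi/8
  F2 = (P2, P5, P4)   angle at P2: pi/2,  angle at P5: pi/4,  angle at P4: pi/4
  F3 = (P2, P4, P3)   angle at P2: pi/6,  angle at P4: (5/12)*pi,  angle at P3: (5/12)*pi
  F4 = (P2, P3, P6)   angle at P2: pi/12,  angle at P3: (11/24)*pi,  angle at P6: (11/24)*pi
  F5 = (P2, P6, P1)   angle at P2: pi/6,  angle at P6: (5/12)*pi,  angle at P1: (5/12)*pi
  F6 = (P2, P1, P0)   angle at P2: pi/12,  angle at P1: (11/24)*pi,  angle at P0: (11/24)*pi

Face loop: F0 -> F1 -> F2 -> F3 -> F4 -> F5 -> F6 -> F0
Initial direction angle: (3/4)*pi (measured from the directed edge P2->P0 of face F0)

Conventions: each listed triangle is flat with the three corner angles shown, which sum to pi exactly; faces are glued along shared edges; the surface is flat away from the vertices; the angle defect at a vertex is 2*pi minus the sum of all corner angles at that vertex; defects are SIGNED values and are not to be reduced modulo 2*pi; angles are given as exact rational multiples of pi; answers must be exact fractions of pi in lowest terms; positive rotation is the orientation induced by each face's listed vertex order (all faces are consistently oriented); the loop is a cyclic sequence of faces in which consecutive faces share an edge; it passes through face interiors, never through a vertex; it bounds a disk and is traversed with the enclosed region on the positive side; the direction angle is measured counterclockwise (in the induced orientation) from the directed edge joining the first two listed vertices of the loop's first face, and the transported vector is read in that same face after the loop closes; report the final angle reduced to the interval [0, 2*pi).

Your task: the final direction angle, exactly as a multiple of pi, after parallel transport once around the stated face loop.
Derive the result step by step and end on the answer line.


enclosed vertex P2: corner angles sum to 2*pi, defect = 2*pi - 2*pi = 0
final direction = starting direction + enclosed defect total, reduced mod 2*pi (induced orientation)
final angle = (3/4)*pi + 0 = (3/4)*pi (mod 2*pi)

Answer: final direction angle = (3/4)*pi


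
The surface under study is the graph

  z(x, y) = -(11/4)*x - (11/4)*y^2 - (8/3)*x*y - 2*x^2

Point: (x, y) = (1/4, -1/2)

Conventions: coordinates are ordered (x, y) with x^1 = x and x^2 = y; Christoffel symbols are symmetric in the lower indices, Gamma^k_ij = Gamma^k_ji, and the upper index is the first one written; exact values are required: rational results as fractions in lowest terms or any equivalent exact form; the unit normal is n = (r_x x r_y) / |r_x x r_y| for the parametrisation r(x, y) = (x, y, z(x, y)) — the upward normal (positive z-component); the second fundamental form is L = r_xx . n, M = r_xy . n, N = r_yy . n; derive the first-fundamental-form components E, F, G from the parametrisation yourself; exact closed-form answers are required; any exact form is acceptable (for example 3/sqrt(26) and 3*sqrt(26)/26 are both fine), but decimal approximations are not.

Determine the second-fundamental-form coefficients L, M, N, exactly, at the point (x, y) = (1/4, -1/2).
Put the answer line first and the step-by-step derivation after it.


Answer: L = -24*sqrt(1610)/805, M = -16*sqrt(1610)/805, N = -33*sqrt(1610)/805

z_x = -29/12, z_y = 25/12, z_xx = -4, z_xy = -8/3, z_yy = -11/2
E = 985/144, F = -725/144, G = 769/144; answer radicand W^2 = 805/72
unnormalised second-form numerators: l = -4, m = -8/3, n = -11/2; L = l/sqrt(805/72), and similarly M = m/sqrt(W^2), N = n/sqrt(W^2)


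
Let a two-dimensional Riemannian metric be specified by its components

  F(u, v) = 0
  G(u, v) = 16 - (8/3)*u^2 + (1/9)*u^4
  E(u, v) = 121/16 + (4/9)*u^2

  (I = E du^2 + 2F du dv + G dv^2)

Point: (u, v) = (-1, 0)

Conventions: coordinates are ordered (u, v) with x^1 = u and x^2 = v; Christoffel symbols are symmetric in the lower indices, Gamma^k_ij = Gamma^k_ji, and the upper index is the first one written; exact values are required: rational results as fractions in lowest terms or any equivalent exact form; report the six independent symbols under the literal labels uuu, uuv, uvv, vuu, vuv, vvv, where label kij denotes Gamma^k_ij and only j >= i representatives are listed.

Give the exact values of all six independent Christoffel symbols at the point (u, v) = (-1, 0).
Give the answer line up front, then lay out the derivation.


Answer: Gamma_uuu = -64/1153, Gamma_uuv = 0, Gamma_uvv = -352/1153, Gamma_vuu = 0, Gamma_vuv = 2/11, Gamma_vvv = 0

E = 1153/144, F = 0, G = 121/9 at the point
E_u = -8/9, E_v = 0, F_u = 0, F_v = 0, G_u = 44/9, G_v = 0
EG - F^2 = 139513/1296;  g^inv = (1296/139513) * [[121/9, 0], [0, 1153/144]]
first-kind symbols [ij,l] = (1/2)(d_i g_jl + d_j g_il - d_l g_ij): [uu,u] = E_u/2 = -4/9, [uu,v] = F_u - E_v/2 = 0, [uv,u] = E_v/2 = 0, [uv,v] = G_u/2 = 22/9, [vv,u] = F_v - G_u/2 = -22/9, [vv,v] = G_v/2 = 0
Gamma^u_ij = (G*[ij,u] - F*[ij,v])/(EG - F^2), Gamma^v_ij = (E*[ij,v] - F*[ij,u])/(EG - F^2)


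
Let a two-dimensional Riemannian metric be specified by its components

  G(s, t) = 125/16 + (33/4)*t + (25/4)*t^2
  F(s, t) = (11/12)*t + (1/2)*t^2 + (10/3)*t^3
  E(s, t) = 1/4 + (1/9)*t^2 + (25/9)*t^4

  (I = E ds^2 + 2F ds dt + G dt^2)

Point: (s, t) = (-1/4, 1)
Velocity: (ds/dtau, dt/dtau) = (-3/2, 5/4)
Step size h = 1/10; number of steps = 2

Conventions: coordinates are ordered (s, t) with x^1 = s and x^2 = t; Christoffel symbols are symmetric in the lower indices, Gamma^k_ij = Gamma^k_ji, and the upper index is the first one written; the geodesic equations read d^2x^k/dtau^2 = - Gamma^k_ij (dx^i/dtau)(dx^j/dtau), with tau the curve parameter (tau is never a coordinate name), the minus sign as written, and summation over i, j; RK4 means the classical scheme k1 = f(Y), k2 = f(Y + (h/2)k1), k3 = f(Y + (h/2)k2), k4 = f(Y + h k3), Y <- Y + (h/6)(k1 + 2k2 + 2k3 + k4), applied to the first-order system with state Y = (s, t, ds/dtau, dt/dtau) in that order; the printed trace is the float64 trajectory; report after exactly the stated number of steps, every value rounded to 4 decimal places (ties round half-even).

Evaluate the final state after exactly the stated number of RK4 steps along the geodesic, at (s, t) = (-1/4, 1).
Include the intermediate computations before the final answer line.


f(Y) = (ds/dtau, dt/dtau, -Gamma^s_ij Y'^i Y'^j, -Gamma^t_ij Y'^i Y'^j) with the Gammas evaluated at the stage position; h = 0.100000; intermediate values shown to 6 dp
step 0: s = -0.2500, t = 1.0000, ds/dtau = -1.5000, dt/dtau = 1.2500
step 1:
  k1: at (s, t) = (-0.250000, 1.000000), (ds/dtau, dt/dtau) = (-1.500000, 1.250000); Gamma_sss = 0.566978, Gamma_sst = 2.663302, Gamma_stt = 4.562699, Gamma_tss = -0.374669, Gamma_tst = -0.566978, Gamma_ttt = -0.506345; k1 = (-1.500000, 1.250000, 1.582467, -0.491996)
  k2: at (s, t) = (-0.325000, 1.062500), (ds/dtau, dt/dtau) = (-1.420877, 1.225400); Gamma_sss = 0.606744, Gamma_sst = 2.589965, Gamma_stt = 4.104003, Gamma_tss = -0.429091, Gamma_tst = -0.606744, Gamma_ttt = -0.505915; k2 = (-1.420877, 1.225400, 1.631453, -0.486882)
  k3: at (s, t) = (-0.321044, 1.061270), (ds/dtau, dt/dtau) = (-1.418427, 1.225656); Gamma_sss = 0.605983, Gamma_sst = 2.591450, Gamma_stt = 4.112452, Gamma_tss = -0.427990, Gamma_tst = -0.605983, Gamma_ttt = -0.505949; k3 = (-1.418427, 1.225656, 1.613435, -0.485864)
  k4: at (s, t) = (-0.391843, 1.122566), (ds/dtau, dt/dtau) = (-1.338656, 1.201414); Gamma_sss = 0.642958, Gamma_sst = 2.516541, Gamma_stt = 3.717710, Gamma_tss = -0.484262, Gamma_tst = -0.642958, Gamma_ttt = -0.503306; k4 = (-1.338656, 1.201414, 1.576303, -0.473845)
  Y <- Y + (h/6)(k1 + 2k2 + 2k3 + k4): s = -0.3920, t = 1.1226, ds/dtau = -1.3392, dt/dtau = 1.2015
step 2:
  k1: at (s, t) = (-0.391954, 1.122559), (ds/dtau, dt/dtau) = (-1.339191, 1.201478); Gamma_sss = 0.642954, Gamma_sst = 2.516549, Gamma_stt = 3.717751, Gamma_tss = -0.484255, Gamma_tst = -0.642954, Gamma_ttt = -0.503307; k1 = (-1.339191, 1.201478, 1.578448, -0.474009)
  k2: at (s, t) = (-0.458914, 1.182633), (ds/dtau, dt/dtau) = (-1.260268, 1.177777); Gamma_sss = 0.677500, Gamma_sst = 2.442876, Gamma_stt = 3.378807, Gamma_tss = -0.542148, Gamma_tst = -0.677500, Gamma_ttt = -0.499357; k2 = (-1.260268, 1.177777, 1.488996, -0.457479)
  k3: at (s, t) = (-0.454968, 1.181448), (ds/dtau, dt/dtau) = (-1.264741, 1.178604); Gamma_sss = 0.676833, Gamma_sst = 2.444320, Gamma_stt = 3.385074, Gamma_tss = -0.540981, Gamma_tst = -0.676833, Gamma_ttt = -0.499444; k3 = (-1.264741, 1.178604, 1.502275, -0.458696)
  k4: at (s, t) = (-0.518429, 1.240419), (ds/dtau, dt/dtau) = (-1.188963, 1.155608); Gamma_sss = 0.709370, Gamma_sst = 2.373290, Gamma_stt = 3.091926, Gamma_tss = -0.600314, Gamma_tst = -0.709370, Gamma_ttt = -0.494791; k4 = (-1.188963, 1.155608, 1.389845, -0.439930)
  Y <- Y + (h/6)(k1 + 2k2 + 2k3 + k4): s = -0.5183, t = 1.2404, ds/dtau = -1.1900, dt/dtau = 1.1557

Answer: s = -0.5183, t = 1.2404, ds/dtau = -1.1900, dt/dtau = 1.1557
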